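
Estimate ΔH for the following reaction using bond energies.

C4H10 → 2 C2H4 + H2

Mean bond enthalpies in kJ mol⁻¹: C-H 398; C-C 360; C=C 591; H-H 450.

Bonds broken (reactants):
  C-C: 3 × 360 = 1080
  C-H: 10 × 398 = 3980
  Σ(broken) = 5060 kJ
Bonds formed (products):
  C-H: 8 × 398 = 3184
  C=C: 2 × 591 = 1182
  H-H: 1 × 450 = 450
  Σ(formed) = 4816 kJ
ΔH = Σ(broken) − Σ(formed) = 5060 − 4816 = +244 kJ

ΔH ≈ +244 kJ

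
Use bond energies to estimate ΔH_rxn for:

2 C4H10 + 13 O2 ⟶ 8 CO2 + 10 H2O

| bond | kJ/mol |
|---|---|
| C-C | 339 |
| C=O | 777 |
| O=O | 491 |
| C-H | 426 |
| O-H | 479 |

ΔH ≈ −5075 kJ

Bonds broken (reactants):
  C-C: 6 × 339 = 2034
  C-H: 20 × 426 = 8520
  O=O: 13 × 491 = 6383
  Σ(broken) = 16937 kJ
Bonds formed (products):
  C=O: 16 × 777 = 12432
  O-H: 20 × 479 = 9580
  Σ(formed) = 22012 kJ
ΔH = Σ(broken) − Σ(formed) = 16937 − 22012 = −5075 kJ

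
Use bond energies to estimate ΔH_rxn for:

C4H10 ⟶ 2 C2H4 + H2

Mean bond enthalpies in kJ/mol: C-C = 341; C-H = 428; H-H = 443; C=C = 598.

ΔH ≈ +240 kJ

Bonds broken (reactants):
  C-C: 3 × 341 = 1023
  C-H: 10 × 428 = 4280
  Σ(broken) = 5303 kJ
Bonds formed (products):
  C-H: 8 × 428 = 3424
  C=C: 2 × 598 = 1196
  H-H: 1 × 443 = 443
  Σ(formed) = 5063 kJ
ΔH = Σ(broken) − Σ(formed) = 5303 − 5063 = +240 kJ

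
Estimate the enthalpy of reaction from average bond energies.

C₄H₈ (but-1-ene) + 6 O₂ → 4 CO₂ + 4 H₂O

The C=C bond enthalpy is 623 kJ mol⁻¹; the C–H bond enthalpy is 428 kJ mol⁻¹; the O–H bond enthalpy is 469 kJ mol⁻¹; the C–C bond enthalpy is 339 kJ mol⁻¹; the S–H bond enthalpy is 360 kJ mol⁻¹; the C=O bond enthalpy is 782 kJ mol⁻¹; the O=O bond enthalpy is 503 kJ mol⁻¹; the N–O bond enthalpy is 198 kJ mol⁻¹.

Bonds broken (reactants):
  C–C: 2 × 339 = 678
  C–H: 8 × 428 = 3424
  C=C: 1 × 623 = 623
  O=O: 6 × 503 = 3018
  Σ(broken) = 7743 kJ
Bonds formed (products):
  C=O: 8 × 782 = 6256
  O–H: 8 × 469 = 3752
  Σ(formed) = 10008 kJ
ΔH = Σ(broken) − Σ(formed) = 7743 − 10008 = −2265 kJ

ΔH ≈ −2265 kJ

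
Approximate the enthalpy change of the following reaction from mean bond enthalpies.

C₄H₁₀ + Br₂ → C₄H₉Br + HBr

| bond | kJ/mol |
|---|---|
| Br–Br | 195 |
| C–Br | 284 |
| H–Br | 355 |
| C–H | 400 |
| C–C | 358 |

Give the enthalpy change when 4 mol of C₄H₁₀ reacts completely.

ΔH = −176 kJ

Bonds broken (reactants):
  Br–Br: 1 × 195 = 195
  C–C: 3 × 358 = 1074
  C–H: 10 × 400 = 4000
  Σ(broken) = 5269 kJ
Bonds formed (products):
  C–Br: 1 × 284 = 284
  C–C: 3 × 358 = 1074
  C–H: 9 × 400 = 3600
  H–Br: 1 × 355 = 355
  Σ(formed) = 5313 kJ
ΔH = Σ(broken) − Σ(formed) = 5269 − 5313 = −44 kJ
For 4× the reaction as written: 4 × (−44) = −176 kJ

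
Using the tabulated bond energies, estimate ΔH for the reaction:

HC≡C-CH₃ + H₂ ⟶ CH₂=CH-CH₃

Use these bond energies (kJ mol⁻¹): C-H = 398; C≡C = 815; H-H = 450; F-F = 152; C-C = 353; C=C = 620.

ΔH ≈ −151 kJ

Bonds broken (reactants):
  C≡C: 1 × 815 = 815
  C-C: 1 × 353 = 353
  C-H: 4 × 398 = 1592
  H-H: 1 × 450 = 450
  Σ(broken) = 3210 kJ
Bonds formed (products):
  C-C: 1 × 353 = 353
  C-H: 6 × 398 = 2388
  C=C: 1 × 620 = 620
  Σ(formed) = 3361 kJ
ΔH = Σ(broken) − Σ(formed) = 3210 − 3361 = −151 kJ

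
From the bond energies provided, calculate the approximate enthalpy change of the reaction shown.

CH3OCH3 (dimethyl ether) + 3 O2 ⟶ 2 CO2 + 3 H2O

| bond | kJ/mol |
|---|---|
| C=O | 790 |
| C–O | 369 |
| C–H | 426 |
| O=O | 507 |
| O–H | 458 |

Bonds broken (reactants):
  C–H: 6 × 426 = 2556
  C–O: 2 × 369 = 738
  O=O: 3 × 507 = 1521
  Σ(broken) = 4815 kJ
Bonds formed (products):
  C=O: 4 × 790 = 3160
  O–H: 6 × 458 = 2748
  Σ(formed) = 5908 kJ
ΔH = Σ(broken) − Σ(formed) = 4815 − 5908 = −1093 kJ

ΔH ≈ −1093 kJ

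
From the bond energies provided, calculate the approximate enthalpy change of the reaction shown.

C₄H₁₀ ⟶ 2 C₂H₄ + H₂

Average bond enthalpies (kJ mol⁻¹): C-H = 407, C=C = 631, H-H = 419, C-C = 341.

ΔH ≈ +156 kJ

Bonds broken (reactants):
  C-C: 3 × 341 = 1023
  C-H: 10 × 407 = 4070
  Σ(broken) = 5093 kJ
Bonds formed (products):
  C-H: 8 × 407 = 3256
  C=C: 2 × 631 = 1262
  H-H: 1 × 419 = 419
  Σ(formed) = 4937 kJ
ΔH = Σ(broken) − Σ(formed) = 5093 − 4937 = +156 kJ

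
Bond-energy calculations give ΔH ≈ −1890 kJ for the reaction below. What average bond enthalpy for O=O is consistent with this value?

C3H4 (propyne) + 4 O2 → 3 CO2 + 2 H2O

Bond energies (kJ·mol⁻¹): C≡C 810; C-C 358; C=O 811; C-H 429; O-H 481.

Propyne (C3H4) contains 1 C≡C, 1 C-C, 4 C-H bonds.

Let D be the O=O bond energy.
Σ(broken) = 1×810 + 1×358 + 4×429 + 4×D = 2884 + 4D
Σ(formed) = 6×811 + 4×481 = 6790
ΔH = Σ(broken) − Σ(formed) = (2884 + 4D) − (6790) = −3906 + 4D
Setting this equal to −1890 kJ gives 4D = 2016, so D = 504 kJ/mol.

D(O=O) ≈ 504 kJ/mol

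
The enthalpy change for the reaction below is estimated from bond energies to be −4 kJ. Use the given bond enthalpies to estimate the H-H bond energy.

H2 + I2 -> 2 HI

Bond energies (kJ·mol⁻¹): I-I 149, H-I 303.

D(H-H) ≈ 453 kJ/mol

Let D be the H-H bond energy.
Σ(broken) = 1×D + 1×149 = 149 + D
Σ(formed) = 2×303 = 606
ΔH = Σ(broken) − Σ(formed) = (149 + D) − (606) = −457 + D
Setting this equal to −4 kJ gives D = 453 kJ/mol.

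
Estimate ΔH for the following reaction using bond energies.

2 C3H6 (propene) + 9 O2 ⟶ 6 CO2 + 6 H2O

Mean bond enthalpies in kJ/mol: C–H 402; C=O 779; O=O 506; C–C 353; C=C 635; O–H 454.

ΔH ≈ −3442 kJ

Bonds broken (reactants):
  C–C: 2 × 353 = 706
  C–H: 12 × 402 = 4824
  C=C: 2 × 635 = 1270
  O=O: 9 × 506 = 4554
  Σ(broken) = 11354 kJ
Bonds formed (products):
  C=O: 12 × 779 = 9348
  O–H: 12 × 454 = 5448
  Σ(formed) = 14796 kJ
ΔH = Σ(broken) − Σ(formed) = 11354 − 14796 = −3442 kJ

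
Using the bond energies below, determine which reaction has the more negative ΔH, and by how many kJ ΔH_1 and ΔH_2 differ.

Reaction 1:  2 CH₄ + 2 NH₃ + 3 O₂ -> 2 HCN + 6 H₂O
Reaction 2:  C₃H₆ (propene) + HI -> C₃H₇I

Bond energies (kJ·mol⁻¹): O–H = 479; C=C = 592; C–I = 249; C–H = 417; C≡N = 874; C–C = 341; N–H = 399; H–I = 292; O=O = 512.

Reaction 1, by 941 kJ

Reaction 1:
  Bonds broken (reactants):
    C–H: 8 × 417 = 3336
    N–H: 6 × 399 = 2394
    O=O: 3 × 512 = 1536
    Σ(broken) = 7266 kJ
  Bonds formed (products):
    C≡N: 2 × 874 = 1748
    C–H: 2 × 417 = 834
    O–H: 12 × 479 = 5748
    Σ(formed) = 8330 kJ
  ΔH_1 = 7266 − 8330 = −1064 kJ
Reaction 2:
  Bonds broken (reactants):
    C–C: 1 × 341 = 341
    C–H: 6 × 417 = 2502
    C=C: 1 × 592 = 592
    H–I: 1 × 292 = 292
    Σ(broken) = 3727 kJ
  Bonds formed (products):
    C–C: 2 × 341 = 682
    C–H: 7 × 417 = 2919
    C–I: 1 × 249 = 249
    Σ(formed) = 3850 kJ
  ΔH_2 = 3727 − 3850 = −123 kJ
ΔH_1 − ΔH_2 = −941 kJ, so reaction 1 has the more negative ΔH; |ΔH_1 − ΔH_2| = 941 kJ.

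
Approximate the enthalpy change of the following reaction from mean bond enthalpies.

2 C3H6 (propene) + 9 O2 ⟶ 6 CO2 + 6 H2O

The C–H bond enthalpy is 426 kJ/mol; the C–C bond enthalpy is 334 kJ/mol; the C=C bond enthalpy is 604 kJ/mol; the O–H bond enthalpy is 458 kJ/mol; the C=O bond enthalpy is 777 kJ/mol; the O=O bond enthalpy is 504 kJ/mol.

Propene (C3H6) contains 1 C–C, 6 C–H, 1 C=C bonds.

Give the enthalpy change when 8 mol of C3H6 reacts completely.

ΔH = −13184 kJ

Bonds broken (reactants):
  C–C: 2 × 334 = 668
  C–H: 12 × 426 = 5112
  C=C: 2 × 604 = 1208
  O=O: 9 × 504 = 4536
  Σ(broken) = 11524 kJ
Bonds formed (products):
  C=O: 12 × 777 = 9324
  O–H: 12 × 458 = 5496
  Σ(formed) = 14820 kJ
ΔH = Σ(broken) − Σ(formed) = 11524 − 14820 = −3296 kJ
For 4× the reaction as written: 4 × (−3296) = −13184 kJ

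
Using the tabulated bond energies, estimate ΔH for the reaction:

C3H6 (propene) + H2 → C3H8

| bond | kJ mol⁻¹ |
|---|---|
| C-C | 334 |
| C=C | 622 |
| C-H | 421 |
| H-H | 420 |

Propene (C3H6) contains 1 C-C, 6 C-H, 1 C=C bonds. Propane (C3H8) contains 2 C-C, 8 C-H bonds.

Bonds broken (reactants):
  C-C: 1 × 334 = 334
  C-H: 6 × 421 = 2526
  C=C: 1 × 622 = 622
  H-H: 1 × 420 = 420
  Σ(broken) = 3902 kJ
Bonds formed (products):
  C-C: 2 × 334 = 668
  C-H: 8 × 421 = 3368
  Σ(formed) = 4036 kJ
ΔH = Σ(broken) − Σ(formed) = 3902 − 4036 = −134 kJ

ΔH ≈ −134 kJ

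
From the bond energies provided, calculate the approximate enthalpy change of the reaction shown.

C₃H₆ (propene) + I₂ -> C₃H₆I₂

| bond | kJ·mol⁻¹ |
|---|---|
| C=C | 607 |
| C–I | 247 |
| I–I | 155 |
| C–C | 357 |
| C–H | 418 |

ΔH ≈ −89 kJ

Bonds broken (reactants):
  C–C: 1 × 357 = 357
  C–H: 6 × 418 = 2508
  C=C: 1 × 607 = 607
  I–I: 1 × 155 = 155
  Σ(broken) = 3627 kJ
Bonds formed (products):
  C–C: 2 × 357 = 714
  C–H: 6 × 418 = 2508
  C–I: 2 × 247 = 494
  Σ(formed) = 3716 kJ
ΔH = Σ(broken) − Σ(formed) = 3627 − 3716 = −89 kJ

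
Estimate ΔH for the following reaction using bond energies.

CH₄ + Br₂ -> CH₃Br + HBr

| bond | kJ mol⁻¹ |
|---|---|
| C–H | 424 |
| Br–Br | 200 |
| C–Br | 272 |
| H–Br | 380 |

Bonds broken (reactants):
  Br–Br: 1 × 200 = 200
  C–H: 4 × 424 = 1696
  Σ(broken) = 1896 kJ
Bonds formed (products):
  C–Br: 1 × 272 = 272
  C–H: 3 × 424 = 1272
  H–Br: 1 × 380 = 380
  Σ(formed) = 1924 kJ
ΔH = Σ(broken) − Σ(formed) = 1896 − 1924 = −28 kJ

ΔH ≈ −28 kJ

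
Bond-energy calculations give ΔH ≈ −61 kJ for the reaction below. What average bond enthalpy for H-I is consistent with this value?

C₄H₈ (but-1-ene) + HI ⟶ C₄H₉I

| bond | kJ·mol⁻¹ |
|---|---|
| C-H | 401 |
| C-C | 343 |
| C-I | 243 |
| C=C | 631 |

Let D be the H-I bond energy.
Σ(broken) = 2×343 + 8×401 + 1×631 + 1×D = 4525 + D
Σ(formed) = 3×343 + 9×401 + 1×243 = 4881
ΔH = Σ(broken) − Σ(formed) = (4525 + D) − (4881) = −356 + D
Setting this equal to −61 kJ gives D = 295 kJ/mol.

D(H-I) ≈ 295 kJ/mol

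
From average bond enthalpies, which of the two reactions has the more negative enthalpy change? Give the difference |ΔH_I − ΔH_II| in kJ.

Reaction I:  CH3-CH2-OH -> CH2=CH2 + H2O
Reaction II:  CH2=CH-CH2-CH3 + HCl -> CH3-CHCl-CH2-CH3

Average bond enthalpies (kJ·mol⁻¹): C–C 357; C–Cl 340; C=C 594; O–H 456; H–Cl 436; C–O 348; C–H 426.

Reaction I:
  Bonds broken (reactants):
    C–C: 1 × 357 = 357
    C–H: 5 × 426 = 2130
    C–O: 1 × 348 = 348
    O–H: 1 × 456 = 456
    Σ(broken) = 3291 kJ
  Bonds formed (products):
    C–H: 4 × 426 = 1704
    C=C: 1 × 594 = 594
    O–H: 2 × 456 = 912
    Σ(formed) = 3210 kJ
  ΔH_I = 3291 − 3210 = +81 kJ
Reaction II:
  Bonds broken (reactants):
    C–C: 2 × 357 = 714
    C–H: 8 × 426 = 3408
    C=C: 1 × 594 = 594
    H–Cl: 1 × 436 = 436
    Σ(broken) = 5152 kJ
  Bonds formed (products):
    C–C: 3 × 357 = 1071
    C–Cl: 1 × 340 = 340
    C–H: 9 × 426 = 3834
    Σ(formed) = 5245 kJ
  ΔH_II = 5152 − 5245 = −93 kJ
ΔH_I − ΔH_II = +174 kJ, so reaction II has the more negative ΔH; |ΔH_I − ΔH_II| = 174 kJ.

Reaction II, by 174 kJ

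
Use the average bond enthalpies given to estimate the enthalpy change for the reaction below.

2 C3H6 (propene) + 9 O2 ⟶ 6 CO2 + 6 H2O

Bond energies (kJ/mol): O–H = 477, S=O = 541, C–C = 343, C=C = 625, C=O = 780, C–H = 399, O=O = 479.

ΔH ≈ −4049 kJ

Bonds broken (reactants):
  C–C: 2 × 343 = 686
  C–H: 12 × 399 = 4788
  C=C: 2 × 625 = 1250
  O=O: 9 × 479 = 4311
  Σ(broken) = 11035 kJ
Bonds formed (products):
  C=O: 12 × 780 = 9360
  O–H: 12 × 477 = 5724
  Σ(formed) = 15084 kJ
ΔH = Σ(broken) − Σ(formed) = 11035 − 15084 = −4049 kJ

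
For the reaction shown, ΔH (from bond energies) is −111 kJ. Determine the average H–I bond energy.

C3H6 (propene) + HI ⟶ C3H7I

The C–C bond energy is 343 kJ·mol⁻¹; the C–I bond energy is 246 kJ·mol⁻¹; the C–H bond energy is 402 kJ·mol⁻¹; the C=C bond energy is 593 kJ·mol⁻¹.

Let D be the H–I bond energy.
Σ(broken) = 1×343 + 6×402 + 1×593 + 1×D = 3348 + D
Σ(formed) = 2×343 + 7×402 + 1×246 = 3746
ΔH = Σ(broken) − Σ(formed) = (3348 + D) − (3746) = −398 + D
Setting this equal to −111 kJ gives D = 287 kJ/mol.

D(H–I) ≈ 287 kJ/mol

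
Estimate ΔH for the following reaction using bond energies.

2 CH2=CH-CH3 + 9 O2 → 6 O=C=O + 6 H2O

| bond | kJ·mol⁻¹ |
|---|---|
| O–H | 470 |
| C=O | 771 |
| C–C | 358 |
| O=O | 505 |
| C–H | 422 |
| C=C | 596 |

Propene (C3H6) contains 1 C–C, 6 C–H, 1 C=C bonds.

ΔH ≈ −3375 kJ

Bonds broken (reactants):
  C–C: 2 × 358 = 716
  C–H: 12 × 422 = 5064
  C=C: 2 × 596 = 1192
  O=O: 9 × 505 = 4545
  Σ(broken) = 11517 kJ
Bonds formed (products):
  C=O: 12 × 771 = 9252
  O–H: 12 × 470 = 5640
  Σ(formed) = 14892 kJ
ΔH = Σ(broken) − Σ(formed) = 11517 − 14892 = −3375 kJ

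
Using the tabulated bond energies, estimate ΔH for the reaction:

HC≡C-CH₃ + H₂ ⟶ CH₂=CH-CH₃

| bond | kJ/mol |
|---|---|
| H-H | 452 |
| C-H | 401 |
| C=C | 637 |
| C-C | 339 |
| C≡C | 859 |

Bonds broken (reactants):
  C≡C: 1 × 859 = 859
  C-C: 1 × 339 = 339
  C-H: 4 × 401 = 1604
  H-H: 1 × 452 = 452
  Σ(broken) = 3254 kJ
Bonds formed (products):
  C-C: 1 × 339 = 339
  C-H: 6 × 401 = 2406
  C=C: 1 × 637 = 637
  Σ(formed) = 3382 kJ
ΔH = Σ(broken) − Σ(formed) = 3254 − 3382 = −128 kJ

ΔH ≈ −128 kJ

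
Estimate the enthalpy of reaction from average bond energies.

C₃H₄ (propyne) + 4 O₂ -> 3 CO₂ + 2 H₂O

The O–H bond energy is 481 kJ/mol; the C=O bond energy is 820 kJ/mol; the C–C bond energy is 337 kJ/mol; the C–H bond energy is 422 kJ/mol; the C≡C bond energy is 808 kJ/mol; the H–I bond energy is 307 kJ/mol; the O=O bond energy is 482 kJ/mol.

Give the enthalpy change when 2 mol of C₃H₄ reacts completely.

Bonds broken (reactants):
  C≡C: 1 × 808 = 808
  C–C: 1 × 337 = 337
  C–H: 4 × 422 = 1688
  O=O: 4 × 482 = 1928
  Σ(broken) = 4761 kJ
Bonds formed (products):
  C=O: 6 × 820 = 4920
  O–H: 4 × 481 = 1924
  Σ(formed) = 6844 kJ
ΔH = Σ(broken) − Σ(formed) = 4761 − 6844 = −2083 kJ
For 2× the reaction as written: 2 × (−2083) = −4166 kJ

ΔH = −4166 kJ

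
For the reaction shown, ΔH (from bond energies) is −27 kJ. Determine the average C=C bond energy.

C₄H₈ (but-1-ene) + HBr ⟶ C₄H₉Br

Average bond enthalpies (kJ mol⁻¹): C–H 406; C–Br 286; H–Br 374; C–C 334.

Let D be the C=C bond energy.
Σ(broken) = 2×334 + 8×406 + 1×D + 1×374 = 4290 + D
Σ(formed) = 1×286 + 3×334 + 9×406 = 4942
ΔH = Σ(broken) − Σ(formed) = (4290 + D) − (4942) = −652 + D
Setting this equal to −27 kJ gives D = 625 kJ/mol.

D(C=C) ≈ 625 kJ/mol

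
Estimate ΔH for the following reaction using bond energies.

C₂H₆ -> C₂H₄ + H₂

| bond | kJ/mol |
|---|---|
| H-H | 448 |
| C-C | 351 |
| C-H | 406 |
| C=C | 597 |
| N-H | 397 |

ΔH ≈ +118 kJ

Bonds broken (reactants):
  C-C: 1 × 351 = 351
  C-H: 6 × 406 = 2436
  Σ(broken) = 2787 kJ
Bonds formed (products):
  C-H: 4 × 406 = 1624
  C=C: 1 × 597 = 597
  H-H: 1 × 448 = 448
  Σ(formed) = 2669 kJ
ΔH = Σ(broken) − Σ(formed) = 2787 − 2669 = +118 kJ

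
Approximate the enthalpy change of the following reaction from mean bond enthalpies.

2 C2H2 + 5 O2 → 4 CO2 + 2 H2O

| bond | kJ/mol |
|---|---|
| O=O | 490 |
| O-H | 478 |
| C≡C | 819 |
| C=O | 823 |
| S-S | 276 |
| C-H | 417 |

Bonds broken (reactants):
  C≡C: 2 × 819 = 1638
  C-H: 4 × 417 = 1668
  O=O: 5 × 490 = 2450
  Σ(broken) = 5756 kJ
Bonds formed (products):
  C=O: 8 × 823 = 6584
  O-H: 4 × 478 = 1912
  Σ(formed) = 8496 kJ
ΔH = Σ(broken) − Σ(formed) = 5756 − 8496 = −2740 kJ

ΔH ≈ −2740 kJ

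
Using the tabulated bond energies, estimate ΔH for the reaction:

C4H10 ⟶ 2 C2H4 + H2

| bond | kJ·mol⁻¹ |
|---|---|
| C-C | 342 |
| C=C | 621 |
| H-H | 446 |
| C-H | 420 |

Bonds broken (reactants):
  C-C: 3 × 342 = 1026
  C-H: 10 × 420 = 4200
  Σ(broken) = 5226 kJ
Bonds formed (products):
  C-H: 8 × 420 = 3360
  C=C: 2 × 621 = 1242
  H-H: 1 × 446 = 446
  Σ(formed) = 5048 kJ
ΔH = Σ(broken) − Σ(formed) = 5226 − 5048 = +178 kJ

ΔH ≈ +178 kJ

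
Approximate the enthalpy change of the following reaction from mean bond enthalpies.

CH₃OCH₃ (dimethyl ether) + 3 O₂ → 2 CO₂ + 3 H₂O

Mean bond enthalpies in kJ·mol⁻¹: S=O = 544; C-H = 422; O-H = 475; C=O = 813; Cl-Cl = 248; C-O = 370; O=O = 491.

ΔH ≈ −1357 kJ

Bonds broken (reactants):
  C-H: 6 × 422 = 2532
  C-O: 2 × 370 = 740
  O=O: 3 × 491 = 1473
  Σ(broken) = 4745 kJ
Bonds formed (products):
  C=O: 4 × 813 = 3252
  O-H: 6 × 475 = 2850
  Σ(formed) = 6102 kJ
ΔH = Σ(broken) − Σ(formed) = 4745 − 6102 = −1357 kJ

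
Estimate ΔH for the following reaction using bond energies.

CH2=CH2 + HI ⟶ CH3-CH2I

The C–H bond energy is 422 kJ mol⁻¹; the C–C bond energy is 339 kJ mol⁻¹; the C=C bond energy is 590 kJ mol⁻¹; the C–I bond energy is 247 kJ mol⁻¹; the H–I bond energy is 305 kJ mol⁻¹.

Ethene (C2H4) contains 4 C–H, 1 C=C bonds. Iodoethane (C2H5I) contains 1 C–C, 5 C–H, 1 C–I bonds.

ΔH ≈ −113 kJ

Bonds broken (reactants):
  C–H: 4 × 422 = 1688
  C=C: 1 × 590 = 590
  H–I: 1 × 305 = 305
  Σ(broken) = 2583 kJ
Bonds formed (products):
  C–C: 1 × 339 = 339
  C–H: 5 × 422 = 2110
  C–I: 1 × 247 = 247
  Σ(formed) = 2696 kJ
ΔH = Σ(broken) − Σ(formed) = 2583 − 2696 = −113 kJ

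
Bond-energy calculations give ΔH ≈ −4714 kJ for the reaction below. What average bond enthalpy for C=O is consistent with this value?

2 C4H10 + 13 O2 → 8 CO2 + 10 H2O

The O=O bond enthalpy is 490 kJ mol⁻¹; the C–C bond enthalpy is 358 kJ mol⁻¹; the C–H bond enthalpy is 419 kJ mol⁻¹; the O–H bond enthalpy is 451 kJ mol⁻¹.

D(C=O) ≈ 787 kJ/mol

Let D be the C=O bond energy.
Σ(broken) = 6×358 + 20×419 + 13×490 = 16898
Σ(formed) = 16×D + 20×451 = 9020 + 16D
ΔH = Σ(broken) − Σ(formed) = (16898) − (9020 + 16D) = +7878 − 16D
Setting this equal to −4714 kJ gives 16D = 12592, so D = 787 kJ/mol.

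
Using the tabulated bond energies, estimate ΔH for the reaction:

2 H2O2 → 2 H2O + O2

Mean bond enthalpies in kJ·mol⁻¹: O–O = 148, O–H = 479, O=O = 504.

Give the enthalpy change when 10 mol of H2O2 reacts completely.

ΔH = −1040 kJ

Bonds broken (reactants):
  O–H: 4 × 479 = 1916
  O–O: 2 × 148 = 296
  Σ(broken) = 2212 kJ
Bonds formed (products):
  O–H: 4 × 479 = 1916
  O=O: 1 × 504 = 504
  Σ(formed) = 2420 kJ
ΔH = Σ(broken) − Σ(formed) = 2212 − 2420 = −208 kJ
For 5× the reaction as written: 5 × (−208) = −1040 kJ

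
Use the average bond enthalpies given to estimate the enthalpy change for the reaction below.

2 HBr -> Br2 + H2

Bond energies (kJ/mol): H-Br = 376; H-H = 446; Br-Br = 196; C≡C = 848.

Bonds broken (reactants):
  H-Br: 2 × 376 = 752
  Σ(broken) = 752 kJ
Bonds formed (products):
  Br-Br: 1 × 196 = 196
  H-H: 1 × 446 = 446
  Σ(formed) = 642 kJ
ΔH = Σ(broken) − Σ(formed) = 752 − 642 = +110 kJ

ΔH ≈ +110 kJ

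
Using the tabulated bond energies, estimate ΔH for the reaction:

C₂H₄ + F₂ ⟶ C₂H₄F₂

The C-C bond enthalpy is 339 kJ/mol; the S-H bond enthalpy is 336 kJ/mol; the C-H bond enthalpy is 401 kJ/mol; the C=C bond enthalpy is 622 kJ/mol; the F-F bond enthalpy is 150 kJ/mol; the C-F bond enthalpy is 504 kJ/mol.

ΔH ≈ −575 kJ

Bonds broken (reactants):
  C-H: 4 × 401 = 1604
  C=C: 1 × 622 = 622
  F-F: 1 × 150 = 150
  Σ(broken) = 2376 kJ
Bonds formed (products):
  C-C: 1 × 339 = 339
  C-F: 2 × 504 = 1008
  C-H: 4 × 401 = 1604
  Σ(formed) = 2951 kJ
ΔH = Σ(broken) − Σ(formed) = 2376 − 2951 = −575 kJ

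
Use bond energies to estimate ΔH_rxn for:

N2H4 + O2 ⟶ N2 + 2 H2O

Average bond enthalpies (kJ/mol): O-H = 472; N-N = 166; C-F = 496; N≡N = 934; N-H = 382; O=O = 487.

ΔH ≈ −641 kJ

Bonds broken (reactants):
  N-H: 4 × 382 = 1528
  N-N: 1 × 166 = 166
  O=O: 1 × 487 = 487
  Σ(broken) = 2181 kJ
Bonds formed (products):
  N≡N: 1 × 934 = 934
  O-H: 4 × 472 = 1888
  Σ(formed) = 2822 kJ
ΔH = Σ(broken) − Σ(formed) = 2181 − 2822 = −641 kJ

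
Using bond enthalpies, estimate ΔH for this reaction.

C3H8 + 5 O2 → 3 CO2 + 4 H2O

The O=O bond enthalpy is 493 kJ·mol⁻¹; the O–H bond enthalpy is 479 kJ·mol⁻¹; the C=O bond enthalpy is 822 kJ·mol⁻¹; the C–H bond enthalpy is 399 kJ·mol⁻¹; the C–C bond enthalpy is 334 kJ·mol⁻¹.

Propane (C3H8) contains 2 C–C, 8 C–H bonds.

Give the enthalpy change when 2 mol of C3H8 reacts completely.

ΔH = −4878 kJ

Bonds broken (reactants):
  C–C: 2 × 334 = 668
  C–H: 8 × 399 = 3192
  O=O: 5 × 493 = 2465
  Σ(broken) = 6325 kJ
Bonds formed (products):
  C=O: 6 × 822 = 4932
  O–H: 8 × 479 = 3832
  Σ(formed) = 8764 kJ
ΔH = Σ(broken) − Σ(formed) = 6325 − 8764 = −2439 kJ
For 2× the reaction as written: 2 × (−2439) = −4878 kJ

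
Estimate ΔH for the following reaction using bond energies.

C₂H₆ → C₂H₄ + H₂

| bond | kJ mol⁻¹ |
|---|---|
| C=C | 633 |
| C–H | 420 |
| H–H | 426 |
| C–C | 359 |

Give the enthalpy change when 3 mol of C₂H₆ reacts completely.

Bonds broken (reactants):
  C–C: 1 × 359 = 359
  C–H: 6 × 420 = 2520
  Σ(broken) = 2879 kJ
Bonds formed (products):
  C–H: 4 × 420 = 1680
  C=C: 1 × 633 = 633
  H–H: 1 × 426 = 426
  Σ(formed) = 2739 kJ
ΔH = Σ(broken) − Σ(formed) = 2879 − 2739 = +140 kJ
For 3× the reaction as written: 3 × (+140) = +420 kJ

ΔH = +420 kJ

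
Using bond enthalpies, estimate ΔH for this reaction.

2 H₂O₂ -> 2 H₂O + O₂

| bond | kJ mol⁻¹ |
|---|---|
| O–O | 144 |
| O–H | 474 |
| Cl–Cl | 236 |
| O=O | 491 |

ΔH ≈ −203 kJ

Bonds broken (reactants):
  O–H: 4 × 474 = 1896
  O–O: 2 × 144 = 288
  Σ(broken) = 2184 kJ
Bonds formed (products):
  O–H: 4 × 474 = 1896
  O=O: 1 × 491 = 491
  Σ(formed) = 2387 kJ
ΔH = Σ(broken) − Σ(formed) = 2184 − 2387 = −203 kJ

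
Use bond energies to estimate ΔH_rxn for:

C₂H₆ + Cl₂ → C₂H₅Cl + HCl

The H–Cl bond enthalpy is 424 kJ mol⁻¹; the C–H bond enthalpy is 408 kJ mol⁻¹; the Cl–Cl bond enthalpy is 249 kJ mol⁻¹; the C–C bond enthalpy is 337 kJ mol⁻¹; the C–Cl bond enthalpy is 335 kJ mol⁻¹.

Bonds broken (reactants):
  C–C: 1 × 337 = 337
  C–H: 6 × 408 = 2448
  Cl–Cl: 1 × 249 = 249
  Σ(broken) = 3034 kJ
Bonds formed (products):
  C–C: 1 × 337 = 337
  C–Cl: 1 × 335 = 335
  C–H: 5 × 408 = 2040
  H–Cl: 1 × 424 = 424
  Σ(formed) = 3136 kJ
ΔH = Σ(broken) − Σ(formed) = 3034 − 3136 = −102 kJ

ΔH ≈ −102 kJ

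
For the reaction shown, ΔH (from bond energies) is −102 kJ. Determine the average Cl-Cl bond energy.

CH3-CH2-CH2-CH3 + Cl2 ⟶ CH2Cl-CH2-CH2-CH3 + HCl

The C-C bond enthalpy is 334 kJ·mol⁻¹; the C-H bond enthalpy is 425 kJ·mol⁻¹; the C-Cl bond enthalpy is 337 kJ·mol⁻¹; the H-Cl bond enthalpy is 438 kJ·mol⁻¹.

Let D be the Cl-Cl bond energy.
Σ(broken) = 3×334 + 10×425 + 1×D = 5252 + D
Σ(formed) = 3×334 + 1×337 + 9×425 + 1×438 = 5602
ΔH = Σ(broken) − Σ(formed) = (5252 + D) − (5602) = −350 + D
Setting this equal to −102 kJ gives D = 248 kJ/mol.

D(Cl-Cl) ≈ 248 kJ/mol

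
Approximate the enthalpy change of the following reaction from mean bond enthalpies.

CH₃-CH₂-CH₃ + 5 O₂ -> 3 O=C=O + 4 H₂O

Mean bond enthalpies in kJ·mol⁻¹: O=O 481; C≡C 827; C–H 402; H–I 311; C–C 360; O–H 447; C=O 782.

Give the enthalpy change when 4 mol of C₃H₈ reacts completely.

ΔH = −7708 kJ

Bonds broken (reactants):
  C–C: 2 × 360 = 720
  C–H: 8 × 402 = 3216
  O=O: 5 × 481 = 2405
  Σ(broken) = 6341 kJ
Bonds formed (products):
  C=O: 6 × 782 = 4692
  O–H: 8 × 447 = 3576
  Σ(formed) = 8268 kJ
ΔH = Σ(broken) − Σ(formed) = 6341 − 8268 = −1927 kJ
For 4× the reaction as written: 4 × (−1927) = −7708 kJ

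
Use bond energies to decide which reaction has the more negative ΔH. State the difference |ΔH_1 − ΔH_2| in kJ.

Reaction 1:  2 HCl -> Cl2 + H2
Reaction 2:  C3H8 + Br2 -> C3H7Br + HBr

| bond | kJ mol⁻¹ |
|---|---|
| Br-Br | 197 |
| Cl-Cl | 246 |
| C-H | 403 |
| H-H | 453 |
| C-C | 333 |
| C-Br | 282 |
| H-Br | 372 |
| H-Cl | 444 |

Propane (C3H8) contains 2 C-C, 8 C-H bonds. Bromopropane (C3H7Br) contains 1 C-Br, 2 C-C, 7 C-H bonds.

Reaction 2, by 243 kJ

Reaction 1:
  Bonds broken (reactants):
    H-Cl: 2 × 444 = 888
    Σ(broken) = 888 kJ
  Bonds formed (products):
    Cl-Cl: 1 × 246 = 246
    H-H: 1 × 453 = 453
    Σ(formed) = 699 kJ
  ΔH_1 = 888 − 699 = +189 kJ
Reaction 2:
  Bonds broken (reactants):
    Br-Br: 1 × 197 = 197
    C-C: 2 × 333 = 666
    C-H: 8 × 403 = 3224
    Σ(broken) = 4087 kJ
  Bonds formed (products):
    C-Br: 1 × 282 = 282
    C-C: 2 × 333 = 666
    C-H: 7 × 403 = 2821
    H-Br: 1 × 372 = 372
    Σ(formed) = 4141 kJ
  ΔH_2 = 4087 − 4141 = −54 kJ
ΔH_1 − ΔH_2 = +243 kJ, so reaction 2 has the more negative ΔH; |ΔH_1 − ΔH_2| = 243 kJ.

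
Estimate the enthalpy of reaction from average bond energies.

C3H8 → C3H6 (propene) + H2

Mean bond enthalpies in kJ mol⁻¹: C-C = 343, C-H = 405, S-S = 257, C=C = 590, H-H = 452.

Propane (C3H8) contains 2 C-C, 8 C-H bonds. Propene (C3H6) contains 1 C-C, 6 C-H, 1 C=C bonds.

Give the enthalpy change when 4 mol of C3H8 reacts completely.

ΔH = +444 kJ

Bonds broken (reactants):
  C-C: 2 × 343 = 686
  C-H: 8 × 405 = 3240
  Σ(broken) = 3926 kJ
Bonds formed (products):
  C-C: 1 × 343 = 343
  C-H: 6 × 405 = 2430
  C=C: 1 × 590 = 590
  H-H: 1 × 452 = 452
  Σ(formed) = 3815 kJ
ΔH = Σ(broken) − Σ(formed) = 3926 − 3815 = +111 kJ
For 4× the reaction as written: 4 × (+111) = +444 kJ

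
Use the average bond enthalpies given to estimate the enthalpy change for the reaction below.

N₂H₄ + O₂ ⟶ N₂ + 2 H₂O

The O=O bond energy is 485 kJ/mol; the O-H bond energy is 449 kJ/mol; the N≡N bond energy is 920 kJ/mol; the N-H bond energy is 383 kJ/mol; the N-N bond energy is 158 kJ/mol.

Bonds broken (reactants):
  N-H: 4 × 383 = 1532
  N-N: 1 × 158 = 158
  O=O: 1 × 485 = 485
  Σ(broken) = 2175 kJ
Bonds formed (products):
  N≡N: 1 × 920 = 920
  O-H: 4 × 449 = 1796
  Σ(formed) = 2716 kJ
ΔH = Σ(broken) − Σ(formed) = 2175 − 2716 = −541 kJ

ΔH ≈ −541 kJ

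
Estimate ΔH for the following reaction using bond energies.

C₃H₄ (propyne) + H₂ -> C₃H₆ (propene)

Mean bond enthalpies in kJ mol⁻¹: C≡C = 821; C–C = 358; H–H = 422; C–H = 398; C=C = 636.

Bonds broken (reactants):
  C≡C: 1 × 821 = 821
  C–C: 1 × 358 = 358
  C–H: 4 × 398 = 1592
  H–H: 1 × 422 = 422
  Σ(broken) = 3193 kJ
Bonds formed (products):
  C–C: 1 × 358 = 358
  C–H: 6 × 398 = 2388
  C=C: 1 × 636 = 636
  Σ(formed) = 3382 kJ
ΔH = Σ(broken) − Σ(formed) = 3193 − 3382 = −189 kJ

ΔH ≈ −189 kJ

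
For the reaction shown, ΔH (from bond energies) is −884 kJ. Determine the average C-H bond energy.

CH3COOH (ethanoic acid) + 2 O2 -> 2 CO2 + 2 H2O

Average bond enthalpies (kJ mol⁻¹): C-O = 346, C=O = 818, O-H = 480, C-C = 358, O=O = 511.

D(C-H) ≈ 428 kJ/mol

Let D be the C-H bond energy.
Σ(broken) = 1×358 + 3×D + 1×346 + 1×818 + 1×480 + 2×511 = 3024 + 3D
Σ(formed) = 4×818 + 4×480 = 5192
ΔH = Σ(broken) − Σ(formed) = (3024 + 3D) − (5192) = −2168 + 3D
Setting this equal to −884 kJ gives 3D = 1284, so D = 428 kJ/mol.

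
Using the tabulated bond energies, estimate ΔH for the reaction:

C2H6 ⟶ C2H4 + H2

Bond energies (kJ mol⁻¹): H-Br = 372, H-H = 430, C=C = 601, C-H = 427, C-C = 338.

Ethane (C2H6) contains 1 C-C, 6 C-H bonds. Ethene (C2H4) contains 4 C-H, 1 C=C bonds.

ΔH ≈ +161 kJ

Bonds broken (reactants):
  C-C: 1 × 338 = 338
  C-H: 6 × 427 = 2562
  Σ(broken) = 2900 kJ
Bonds formed (products):
  C-H: 4 × 427 = 1708
  C=C: 1 × 601 = 601
  H-H: 1 × 430 = 430
  Σ(formed) = 2739 kJ
ΔH = Σ(broken) − Σ(formed) = 2900 − 2739 = +161 kJ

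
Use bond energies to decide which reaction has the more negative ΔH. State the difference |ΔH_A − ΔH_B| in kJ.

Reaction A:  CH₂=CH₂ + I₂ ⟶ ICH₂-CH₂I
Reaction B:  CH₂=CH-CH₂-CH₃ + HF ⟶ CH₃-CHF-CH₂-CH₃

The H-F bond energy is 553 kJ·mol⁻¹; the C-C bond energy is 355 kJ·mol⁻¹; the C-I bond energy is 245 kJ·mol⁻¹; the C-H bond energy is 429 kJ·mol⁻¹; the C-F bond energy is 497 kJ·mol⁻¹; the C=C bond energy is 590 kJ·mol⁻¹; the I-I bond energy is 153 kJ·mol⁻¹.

Reaction A:
  Bonds broken (reactants):
    C-H: 4 × 429 = 1716
    C=C: 1 × 590 = 590
    I-I: 1 × 153 = 153
    Σ(broken) = 2459 kJ
  Bonds formed (products):
    C-C: 1 × 355 = 355
    C-H: 4 × 429 = 1716
    C-I: 2 × 245 = 490
    Σ(formed) = 2561 kJ
  ΔH_A = 2459 − 2561 = −102 kJ
Reaction B:
  Bonds broken (reactants):
    C-C: 2 × 355 = 710
    C-H: 8 × 429 = 3432
    C=C: 1 × 590 = 590
    H-F: 1 × 553 = 553
    Σ(broken) = 5285 kJ
  Bonds formed (products):
    C-C: 3 × 355 = 1065
    C-F: 1 × 497 = 497
    C-H: 9 × 429 = 3861
    Σ(formed) = 5423 kJ
  ΔH_B = 5285 − 5423 = −138 kJ
ΔH_A − ΔH_B = +36 kJ, so reaction B has the more negative ΔH; |ΔH_A − ΔH_B| = 36 kJ.

Reaction B, by 36 kJ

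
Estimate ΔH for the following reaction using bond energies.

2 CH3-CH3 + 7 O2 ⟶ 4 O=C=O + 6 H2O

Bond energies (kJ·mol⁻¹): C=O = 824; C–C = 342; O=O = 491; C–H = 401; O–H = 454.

Bonds broken (reactants):
  C–C: 2 × 342 = 684
  C–H: 12 × 401 = 4812
  O=O: 7 × 491 = 3437
  Σ(broken) = 8933 kJ
Bonds formed (products):
  C=O: 8 × 824 = 6592
  O–H: 12 × 454 = 5448
  Σ(formed) = 12040 kJ
ΔH = Σ(broken) − Σ(formed) = 8933 − 12040 = −3107 kJ

ΔH ≈ −3107 kJ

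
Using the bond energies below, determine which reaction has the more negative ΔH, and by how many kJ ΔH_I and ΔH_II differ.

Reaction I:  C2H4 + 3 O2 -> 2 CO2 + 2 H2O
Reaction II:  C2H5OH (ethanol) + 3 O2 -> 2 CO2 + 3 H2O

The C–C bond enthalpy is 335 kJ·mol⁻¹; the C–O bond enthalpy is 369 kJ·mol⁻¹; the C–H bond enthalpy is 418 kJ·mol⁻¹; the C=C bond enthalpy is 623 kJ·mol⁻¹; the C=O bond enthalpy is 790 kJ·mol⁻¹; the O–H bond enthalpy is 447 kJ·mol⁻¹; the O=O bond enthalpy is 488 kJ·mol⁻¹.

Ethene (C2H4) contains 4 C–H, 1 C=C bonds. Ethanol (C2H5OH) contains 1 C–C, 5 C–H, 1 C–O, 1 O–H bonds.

Reaction I:
  Bonds broken (reactants):
    C–H: 4 × 418 = 1672
    C=C: 1 × 623 = 623
    O=O: 3 × 488 = 1464
    Σ(broken) = 3759 kJ
  Bonds formed (products):
    C=O: 4 × 790 = 3160
    O–H: 4 × 447 = 1788
    Σ(formed) = 4948 kJ
  ΔH_I = 3759 − 4948 = −1189 kJ
Reaction II:
  Bonds broken (reactants):
    C–C: 1 × 335 = 335
    C–H: 5 × 418 = 2090
    C–O: 1 × 369 = 369
    O–H: 1 × 447 = 447
    O=O: 3 × 488 = 1464
    Σ(broken) = 4705 kJ
  Bonds formed (products):
    C=O: 4 × 790 = 3160
    O–H: 6 × 447 = 2682
    Σ(formed) = 5842 kJ
  ΔH_II = 4705 − 5842 = −1137 kJ
ΔH_I − ΔH_II = −52 kJ, so reaction I has the more negative ΔH; |ΔH_I − ΔH_II| = 52 kJ.

Reaction I, by 52 kJ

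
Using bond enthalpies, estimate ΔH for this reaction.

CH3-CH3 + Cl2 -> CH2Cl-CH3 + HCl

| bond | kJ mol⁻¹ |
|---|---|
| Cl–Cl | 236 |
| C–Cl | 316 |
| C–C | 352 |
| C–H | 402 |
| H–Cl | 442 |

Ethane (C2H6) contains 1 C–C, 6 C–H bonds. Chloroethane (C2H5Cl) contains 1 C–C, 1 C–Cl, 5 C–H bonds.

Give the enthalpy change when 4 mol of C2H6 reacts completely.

Bonds broken (reactants):
  C–C: 1 × 352 = 352
  C–H: 6 × 402 = 2412
  Cl–Cl: 1 × 236 = 236
  Σ(broken) = 3000 kJ
Bonds formed (products):
  C–C: 1 × 352 = 352
  C–Cl: 1 × 316 = 316
  C–H: 5 × 402 = 2010
  H–Cl: 1 × 442 = 442
  Σ(formed) = 3120 kJ
ΔH = Σ(broken) − Σ(formed) = 3000 − 3120 = −120 kJ
For 4× the reaction as written: 4 × (−120) = −480 kJ

ΔH = −480 kJ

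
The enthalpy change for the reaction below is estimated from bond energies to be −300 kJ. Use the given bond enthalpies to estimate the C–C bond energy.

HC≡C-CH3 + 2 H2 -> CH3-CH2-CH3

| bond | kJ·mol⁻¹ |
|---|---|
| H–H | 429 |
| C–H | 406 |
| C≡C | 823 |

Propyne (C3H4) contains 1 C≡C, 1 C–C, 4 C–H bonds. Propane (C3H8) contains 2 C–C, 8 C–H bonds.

Let D be the C–C bond energy.
Σ(broken) = 1×823 + 1×D + 4×406 + 2×429 = 3305 + D
Σ(formed) = 2×D + 8×406 = 3248 + 2D
ΔH = Σ(broken) − Σ(formed) = (3305 + D) − (3248 + 2D) = +57 − D
Setting this equal to −300 kJ gives D = 357 kJ/mol.

D(C–C) ≈ 357 kJ/mol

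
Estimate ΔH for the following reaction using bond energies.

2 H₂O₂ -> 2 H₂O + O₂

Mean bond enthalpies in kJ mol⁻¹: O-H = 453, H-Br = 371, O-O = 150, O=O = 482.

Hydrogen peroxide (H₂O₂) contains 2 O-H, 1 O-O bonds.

ΔH ≈ −182 kJ

Bonds broken (reactants):
  O-H: 4 × 453 = 1812
  O-O: 2 × 150 = 300
  Σ(broken) = 2112 kJ
Bonds formed (products):
  O-H: 4 × 453 = 1812
  O=O: 1 × 482 = 482
  Σ(formed) = 2294 kJ
ΔH = Σ(broken) − Σ(formed) = 2112 − 2294 = −182 kJ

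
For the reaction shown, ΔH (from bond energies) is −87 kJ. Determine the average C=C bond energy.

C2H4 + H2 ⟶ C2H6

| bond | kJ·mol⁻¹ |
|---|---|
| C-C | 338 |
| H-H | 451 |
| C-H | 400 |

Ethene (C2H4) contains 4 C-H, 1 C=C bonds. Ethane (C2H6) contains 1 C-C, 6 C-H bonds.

Let D be the C=C bond energy.
Σ(broken) = 4×400 + 1×D + 1×451 = 2051 + D
Σ(formed) = 1×338 + 6×400 = 2738
ΔH = Σ(broken) − Σ(formed) = (2051 + D) − (2738) = −687 + D
Setting this equal to −87 kJ gives D = 600 kJ/mol.

D(C=C) ≈ 600 kJ/mol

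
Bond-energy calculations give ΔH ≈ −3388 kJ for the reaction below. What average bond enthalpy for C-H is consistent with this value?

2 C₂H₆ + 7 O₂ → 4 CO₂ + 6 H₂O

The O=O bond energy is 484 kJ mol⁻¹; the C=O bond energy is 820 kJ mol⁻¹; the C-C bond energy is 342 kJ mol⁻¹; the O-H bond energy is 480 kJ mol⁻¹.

D(C-H) ≈ 405 kJ/mol

Let D be the C-H bond energy.
Σ(broken) = 2×342 + 12×D + 7×484 = 4072 + 12D
Σ(formed) = 8×820 + 12×480 = 12320
ΔH = Σ(broken) − Σ(formed) = (4072 + 12D) − (12320) = −8248 + 12D
Setting this equal to −3388 kJ gives 12D = 4860, so D = 405 kJ/mol.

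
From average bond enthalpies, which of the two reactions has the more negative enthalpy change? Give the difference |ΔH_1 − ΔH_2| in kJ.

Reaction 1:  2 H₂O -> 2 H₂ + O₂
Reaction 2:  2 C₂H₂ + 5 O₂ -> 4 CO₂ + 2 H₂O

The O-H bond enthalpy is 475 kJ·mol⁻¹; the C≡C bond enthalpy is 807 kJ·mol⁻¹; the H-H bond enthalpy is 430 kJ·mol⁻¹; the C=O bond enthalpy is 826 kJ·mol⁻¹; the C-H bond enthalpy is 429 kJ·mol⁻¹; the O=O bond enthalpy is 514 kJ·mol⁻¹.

Reaction 2, by 3134 kJ

Reaction 1:
  Bonds broken (reactants):
    O-H: 4 × 475 = 1900
    Σ(broken) = 1900 kJ
  Bonds formed (products):
    H-H: 2 × 430 = 860
    O=O: 1 × 514 = 514
    Σ(formed) = 1374 kJ
  ΔH_1 = 1900 − 1374 = +526 kJ
Reaction 2:
  Bonds broken (reactants):
    C≡C: 2 × 807 = 1614
    C-H: 4 × 429 = 1716
    O=O: 5 × 514 = 2570
    Σ(broken) = 5900 kJ
  Bonds formed (products):
    C=O: 8 × 826 = 6608
    O-H: 4 × 475 = 1900
    Σ(formed) = 8508 kJ
  ΔH_2 = 5900 − 8508 = −2608 kJ
ΔH_1 − ΔH_2 = +3134 kJ, so reaction 2 has the more negative ΔH; |ΔH_1 − ΔH_2| = 3134 kJ.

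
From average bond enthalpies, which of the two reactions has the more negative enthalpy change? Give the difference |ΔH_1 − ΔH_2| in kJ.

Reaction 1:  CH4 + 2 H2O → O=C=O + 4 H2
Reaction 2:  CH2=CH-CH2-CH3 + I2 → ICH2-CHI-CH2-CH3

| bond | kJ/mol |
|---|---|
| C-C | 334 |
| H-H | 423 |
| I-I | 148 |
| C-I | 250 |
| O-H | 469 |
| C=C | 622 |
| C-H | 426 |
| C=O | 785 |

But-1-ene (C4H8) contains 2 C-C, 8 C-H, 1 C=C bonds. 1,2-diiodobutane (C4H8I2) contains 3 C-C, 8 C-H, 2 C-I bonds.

Reaction 1:
  Bonds broken (reactants):
    C-H: 4 × 426 = 1704
    O-H: 4 × 469 = 1876
    Σ(broken) = 3580 kJ
  Bonds formed (products):
    C=O: 2 × 785 = 1570
    H-H: 4 × 423 = 1692
    Σ(formed) = 3262 kJ
  ΔH_1 = 3580 − 3262 = +318 kJ
Reaction 2:
  Bonds broken (reactants):
    C-C: 2 × 334 = 668
    C-H: 8 × 426 = 3408
    C=C: 1 × 622 = 622
    I-I: 1 × 148 = 148
    Σ(broken) = 4846 kJ
  Bonds formed (products):
    C-C: 3 × 334 = 1002
    C-H: 8 × 426 = 3408
    C-I: 2 × 250 = 500
    Σ(formed) = 4910 kJ
  ΔH_2 = 4846 − 4910 = −64 kJ
ΔH_1 − ΔH_2 = +382 kJ, so reaction 2 has the more negative ΔH; |ΔH_1 − ΔH_2| = 382 kJ.

Reaction 2, by 382 kJ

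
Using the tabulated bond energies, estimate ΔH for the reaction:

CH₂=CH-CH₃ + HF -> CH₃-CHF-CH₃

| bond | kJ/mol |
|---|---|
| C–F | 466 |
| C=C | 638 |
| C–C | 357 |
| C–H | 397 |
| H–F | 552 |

Bonds broken (reactants):
  C–C: 1 × 357 = 357
  C–H: 6 × 397 = 2382
  C=C: 1 × 638 = 638
  H–F: 1 × 552 = 552
  Σ(broken) = 3929 kJ
Bonds formed (products):
  C–C: 2 × 357 = 714
  C–F: 1 × 466 = 466
  C–H: 7 × 397 = 2779
  Σ(formed) = 3959 kJ
ΔH = Σ(broken) − Σ(formed) = 3929 − 3959 = −30 kJ

ΔH ≈ −30 kJ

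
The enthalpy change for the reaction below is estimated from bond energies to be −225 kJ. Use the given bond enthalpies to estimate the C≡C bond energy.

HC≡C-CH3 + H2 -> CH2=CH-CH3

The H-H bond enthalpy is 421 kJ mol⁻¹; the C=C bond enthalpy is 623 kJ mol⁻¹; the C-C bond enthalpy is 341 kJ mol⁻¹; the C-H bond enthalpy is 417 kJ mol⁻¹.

Let D be the C≡C bond energy.
Σ(broken) = 1×D + 1×341 + 4×417 + 1×421 = 2430 + D
Σ(formed) = 1×341 + 6×417 + 1×623 = 3466
ΔH = Σ(broken) − Σ(formed) = (2430 + D) − (3466) = −1036 + D
Setting this equal to −225 kJ gives D = 811 kJ/mol.

D(C≡C) ≈ 811 kJ/mol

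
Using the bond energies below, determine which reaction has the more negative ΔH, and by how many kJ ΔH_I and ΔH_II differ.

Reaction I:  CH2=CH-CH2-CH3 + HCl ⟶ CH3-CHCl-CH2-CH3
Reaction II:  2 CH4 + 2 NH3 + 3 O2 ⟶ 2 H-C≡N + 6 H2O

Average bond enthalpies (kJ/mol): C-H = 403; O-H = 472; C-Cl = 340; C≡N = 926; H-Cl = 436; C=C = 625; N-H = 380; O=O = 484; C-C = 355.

Reaction I:
  Bonds broken (reactants):
    C-C: 2 × 355 = 710
    C-H: 8 × 403 = 3224
    C=C: 1 × 625 = 625
    H-Cl: 1 × 436 = 436
    Σ(broken) = 4995 kJ
  Bonds formed (products):
    C-C: 3 × 355 = 1065
    C-Cl: 1 × 340 = 340
    C-H: 9 × 403 = 3627
    Σ(formed) = 5032 kJ
  ΔH_I = 4995 − 5032 = −37 kJ
Reaction II:
  Bonds broken (reactants):
    C-H: 8 × 403 = 3224
    N-H: 6 × 380 = 2280
    O=O: 3 × 484 = 1452
    Σ(broken) = 6956 kJ
  Bonds formed (products):
    C≡N: 2 × 926 = 1852
    C-H: 2 × 403 = 806
    O-H: 12 × 472 = 5664
    Σ(formed) = 8322 kJ
  ΔH_II = 6956 − 8322 = −1366 kJ
ΔH_I − ΔH_II = +1329 kJ, so reaction II has the more negative ΔH; |ΔH_I − ΔH_II| = 1329 kJ.

Reaction II, by 1329 kJ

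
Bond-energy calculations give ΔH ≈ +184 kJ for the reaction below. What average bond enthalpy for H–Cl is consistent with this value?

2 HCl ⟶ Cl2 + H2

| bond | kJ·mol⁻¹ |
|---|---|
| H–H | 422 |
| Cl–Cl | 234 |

D(H–Cl) ≈ 420 kJ/mol

Let D be the H–Cl bond energy.
Σ(broken) = 2×D = 2D
Σ(formed) = 1×234 + 1×422 = 656
ΔH = Σ(broken) − Σ(formed) = (2D) − (656) = −656 + 2D
Setting this equal to +184 kJ gives 2D = 840, so D = 420 kJ/mol.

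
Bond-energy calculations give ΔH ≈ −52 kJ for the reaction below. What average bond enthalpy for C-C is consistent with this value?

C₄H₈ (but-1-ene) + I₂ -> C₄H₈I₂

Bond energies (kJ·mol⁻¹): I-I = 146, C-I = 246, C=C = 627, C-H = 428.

D(C-C) ≈ 333 kJ/mol

Let D be the C-C bond energy.
Σ(broken) = 2×D + 8×428 + 1×627 + 1×146 = 4197 + 2D
Σ(formed) = 3×D + 8×428 + 2×246 = 3916 + 3D
ΔH = Σ(broken) − Σ(formed) = (4197 + 2D) − (3916 + 3D) = +281 − D
Setting this equal to −52 kJ gives D = 333 kJ/mol.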